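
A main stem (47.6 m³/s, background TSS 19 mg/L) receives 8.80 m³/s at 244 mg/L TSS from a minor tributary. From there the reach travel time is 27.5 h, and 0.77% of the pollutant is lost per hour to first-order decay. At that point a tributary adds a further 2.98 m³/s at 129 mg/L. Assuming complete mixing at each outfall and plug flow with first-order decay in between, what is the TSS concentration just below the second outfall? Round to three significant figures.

Conservation of mass: C = (47.60·19.00 + 8.800·244.0) / 56.40 = 3052/56.40 = 54.11 mg/L; combined flow 56.40 m³/s.
0.77%/h lost → k = −ln(1 − 0.0077) = 0.007730 h⁻¹.
After decay, C = 54.11 × e^(−kt) = 54.11 × 0.8085 = 43.75 mg/L.
At the second outfall, C = (56.40·43.75 + 2.980·129.0) / (56.40 + 2.980) = 48.02 mg/L.

48.0 mg/L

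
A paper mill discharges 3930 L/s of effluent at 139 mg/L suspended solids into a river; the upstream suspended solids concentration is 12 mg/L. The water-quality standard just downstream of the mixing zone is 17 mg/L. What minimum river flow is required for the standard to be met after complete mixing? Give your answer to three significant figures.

Set C_mix = 17: (Q·12.00 + 3930·139.0) / (Q + 3930) = 17
→ Q = 3930·(139.0 − 17)/(17 − 12.00) = 95890 L/s.

95900 L/s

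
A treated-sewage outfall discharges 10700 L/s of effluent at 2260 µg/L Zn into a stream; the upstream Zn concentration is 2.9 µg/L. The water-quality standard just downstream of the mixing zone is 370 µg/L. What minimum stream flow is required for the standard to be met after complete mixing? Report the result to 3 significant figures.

Set C_mix = 370: (Q·2.900 + 10700·2260) / (Q + 10700) = 370
→ Q = 10700·(2260 − 370)/(370 − 2.900) = 55090 L/s.

55100 L/s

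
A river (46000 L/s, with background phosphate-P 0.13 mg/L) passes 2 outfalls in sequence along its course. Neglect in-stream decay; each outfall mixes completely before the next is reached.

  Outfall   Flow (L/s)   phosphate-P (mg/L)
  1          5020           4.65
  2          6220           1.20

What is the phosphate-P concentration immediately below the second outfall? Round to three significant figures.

0.643 mg/L

Below outfall 1: Q → 51020 L/s, C = (46000·0.1300 + 5020·4.650)/51020 = 0.5747 mg/L.
Below outfall 2: Q → 57240 L/s, C = (51020·0.5747 + 6220·1.200)/57240 = 0.6427 mg/L.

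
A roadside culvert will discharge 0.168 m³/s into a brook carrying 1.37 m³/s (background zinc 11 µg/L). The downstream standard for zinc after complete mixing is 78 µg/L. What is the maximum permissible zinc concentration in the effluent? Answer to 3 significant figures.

At the limit, (Qr·Cr + Qe·Cₑ)/(Qr + Qe) = 78:
Cₑ = (1.538·78 − 1.370·11.00) / 0.1680 = 624.4 µg/L.

624 µg/L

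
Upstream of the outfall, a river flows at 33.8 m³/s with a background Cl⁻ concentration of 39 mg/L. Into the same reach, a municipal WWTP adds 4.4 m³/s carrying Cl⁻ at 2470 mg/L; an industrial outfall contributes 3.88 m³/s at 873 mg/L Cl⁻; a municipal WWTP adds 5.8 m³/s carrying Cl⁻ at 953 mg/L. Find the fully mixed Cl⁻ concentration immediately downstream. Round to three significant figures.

Flow-weighted average: C = (33.80·39.00 + 4.400·2470 + 3.880·873.0 + 5.800·953.0) / 47.88 = 21100/47.88 = 440.7 mg/L.

441 mg/L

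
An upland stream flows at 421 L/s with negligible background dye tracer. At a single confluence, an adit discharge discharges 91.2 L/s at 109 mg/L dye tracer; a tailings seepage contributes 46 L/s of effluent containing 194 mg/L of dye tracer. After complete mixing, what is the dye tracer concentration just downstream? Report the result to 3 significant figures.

After mixing, C = (421.0·0 + 91.20·109.0 + 46.00·194.0) / 558.2 = 18860/558.2 = 33.80 mg/L.

33.8 mg/L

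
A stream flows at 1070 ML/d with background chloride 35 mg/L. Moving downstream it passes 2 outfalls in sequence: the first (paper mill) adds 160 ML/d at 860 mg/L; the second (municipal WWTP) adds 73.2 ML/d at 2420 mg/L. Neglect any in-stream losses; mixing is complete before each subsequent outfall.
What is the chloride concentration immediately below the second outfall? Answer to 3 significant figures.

After outfall 1: Q = 1070 + 160.0 = 1230 ML/d; C = (1070·35.00 + 160.0·860.0)/1230 = 142.3 mg/L.
After outfall 2: Q = 1230 + 73.20 = 1303 ML/d; C = (1230·142.3 + 73.20·2420)/1303 = 270.3 mg/L.

270 mg/L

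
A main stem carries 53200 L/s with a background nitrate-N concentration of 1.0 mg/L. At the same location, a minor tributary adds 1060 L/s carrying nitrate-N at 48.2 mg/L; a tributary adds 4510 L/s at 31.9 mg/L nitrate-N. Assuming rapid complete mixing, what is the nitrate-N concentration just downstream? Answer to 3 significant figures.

4.22 mg/L

Mass balance: C = (53200·1.000 + 1060·48.20 + 4510·31.90) / 58770 = 248200/58770 = 4.223 mg/L.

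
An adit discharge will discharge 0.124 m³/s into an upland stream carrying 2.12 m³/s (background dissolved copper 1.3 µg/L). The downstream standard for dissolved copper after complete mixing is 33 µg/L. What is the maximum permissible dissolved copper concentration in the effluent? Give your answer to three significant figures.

575 µg/L

At the limit, (Qr·Cr + Qe·Cₑ)/(Qr + Qe) = 33:
Cₑ = (2.244·33 − 2.120·1.300) / 0.1240 = 575.0 µg/L.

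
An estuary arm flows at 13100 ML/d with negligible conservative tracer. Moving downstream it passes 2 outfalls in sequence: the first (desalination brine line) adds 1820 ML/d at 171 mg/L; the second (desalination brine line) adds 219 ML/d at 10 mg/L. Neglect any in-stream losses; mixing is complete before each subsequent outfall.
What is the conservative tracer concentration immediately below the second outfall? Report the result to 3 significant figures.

Outfall 1: combined Q = 14920 ML/d; C = (13100·0 + 1820·171.0)/14920 = 20.86 mg/L.
Outfall 2: combined Q = 15140 ML/d; C = (14920·20.86 + 219.0·10.00)/15140 = 20.70 mg/L.

20.7 mg/L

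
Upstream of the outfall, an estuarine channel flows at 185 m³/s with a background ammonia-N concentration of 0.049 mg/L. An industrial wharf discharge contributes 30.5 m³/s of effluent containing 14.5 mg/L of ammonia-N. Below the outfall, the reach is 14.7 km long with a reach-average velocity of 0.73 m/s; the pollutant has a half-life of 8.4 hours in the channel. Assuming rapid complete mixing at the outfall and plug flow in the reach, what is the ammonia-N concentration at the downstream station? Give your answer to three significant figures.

Conservation of mass: C = (185.0·0.04900 + 30.50·14.50) / 215.5 = 451.3/215.5 = 2.094 mg/L.
Travel time t = 14.7·1000 / 0.73 = 20140 s = 5.594 h.
Half-life 8.4 h → k = ln 2 / 8.4 = 0.08252 h⁻¹ = 1.980 d⁻¹.
After decay, C = 2.094 × e^(−kt) = 2.094 × 0.6303 = 1.320 mg/L.

1.32 mg/L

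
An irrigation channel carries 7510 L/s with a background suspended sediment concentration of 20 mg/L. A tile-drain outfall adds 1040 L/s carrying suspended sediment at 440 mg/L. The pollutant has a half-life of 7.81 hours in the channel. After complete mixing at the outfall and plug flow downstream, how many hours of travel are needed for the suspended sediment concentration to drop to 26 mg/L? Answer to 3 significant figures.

Mass balance: C = (7510·20.00 + 1040·440.0) / 8550 = 607800/8550 = 71.09 mg/L.
Half-life 7.81 h → k = ln 2 / 7.81 = 0.08875 h⁻¹ = 2.130 d⁻¹.
71.09·exp(−k·t) = 26 → t = ln(71.09/26)/k = 40800 s = 11.33 h.

11.3 h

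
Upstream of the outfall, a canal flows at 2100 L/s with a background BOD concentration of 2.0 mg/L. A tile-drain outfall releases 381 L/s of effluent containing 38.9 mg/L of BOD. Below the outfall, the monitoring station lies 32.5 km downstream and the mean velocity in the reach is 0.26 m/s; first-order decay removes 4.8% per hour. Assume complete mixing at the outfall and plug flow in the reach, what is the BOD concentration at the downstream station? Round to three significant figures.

1.39 mg/L

Flow-weighted average: C = (2100·2.000 + 381.0·38.90) / 2481 = 19020/2481 = 7.667 mg/L.
Travel time t = 32.5·1000 / 0.26 = 125000 s = 34.72 h.
4.8%/h lost → k = −ln(1 − 0.048) = 0.04919 h⁻¹.
After decay, C = 7.667 × e^(−kt) = 7.667 × 0.1812 = 1.389 mg/L.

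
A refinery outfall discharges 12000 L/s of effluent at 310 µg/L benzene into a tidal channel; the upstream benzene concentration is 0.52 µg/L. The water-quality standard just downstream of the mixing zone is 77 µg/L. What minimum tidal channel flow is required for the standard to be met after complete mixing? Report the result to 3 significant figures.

36600 L/s

Set C_mix = 77: (Q·0.5200 + 12000·310.0) / (Q + 12000) = 77
→ Q = 12000·(310.0 − 77)/(77 − 0.5200) = 36560 L/s.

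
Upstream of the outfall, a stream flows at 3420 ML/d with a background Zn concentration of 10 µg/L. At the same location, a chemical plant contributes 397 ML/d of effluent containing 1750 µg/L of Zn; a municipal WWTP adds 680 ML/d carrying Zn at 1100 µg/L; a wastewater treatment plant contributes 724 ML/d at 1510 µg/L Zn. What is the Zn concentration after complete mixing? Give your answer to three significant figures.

After mixing, C = (3420·10.00 + 397.0·1750 + 680.0·1100 + 724.0·1510) / 5221 = 2570000/5221 = 492.3 µg/L.

492 µg/L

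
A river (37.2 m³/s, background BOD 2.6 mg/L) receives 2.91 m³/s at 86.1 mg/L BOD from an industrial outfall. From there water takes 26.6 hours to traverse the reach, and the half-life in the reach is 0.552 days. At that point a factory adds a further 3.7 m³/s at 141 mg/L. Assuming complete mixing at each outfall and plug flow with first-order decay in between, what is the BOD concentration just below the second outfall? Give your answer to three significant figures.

Conservation of mass: C = (37.20·2.600 + 2.910·86.10) / 40.11 = 347.3/40.11 = 8.658 mg/L; combined flow 40.11 m³/s.
Half-life 0.552 d → k = ln 2 / 0.552 = 1.256 d⁻¹.
After decay, C = 8.658 × e^(−kt) = 8.658 × 0.2486 = 2.153 mg/L.
At the second outfall, C = (40.11·2.153 + 3.700·141.0) / (40.11 + 3.700) = 13.88 mg/L.

13.9 mg/L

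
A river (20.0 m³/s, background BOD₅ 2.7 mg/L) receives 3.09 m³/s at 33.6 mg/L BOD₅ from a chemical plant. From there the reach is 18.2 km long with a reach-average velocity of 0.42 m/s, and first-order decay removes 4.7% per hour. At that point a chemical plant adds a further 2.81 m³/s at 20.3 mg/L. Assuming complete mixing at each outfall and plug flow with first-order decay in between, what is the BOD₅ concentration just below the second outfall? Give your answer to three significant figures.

Flow-weighted average: C = (20.00·2.700 + 3.090·33.60) / 23.09 = 157.8/23.09 = 6.835 mg/L; combined flow 23.09 m³/s.
Travel time t = 18.2·1000 / 0.42 = 43330 s = 12.04 h.
4.7%/h lost → k = −ln(1 − 0.047) = 0.04814 h⁻¹.
Decay over the reach: 6.835·exp(−kt) = 6.835·0.5602 = 3.829 mg/L.
Second outfall: C = (23.09·3.829 + 2.810·20.30)/25.90 = 5.616 mg/L.

5.62 mg/L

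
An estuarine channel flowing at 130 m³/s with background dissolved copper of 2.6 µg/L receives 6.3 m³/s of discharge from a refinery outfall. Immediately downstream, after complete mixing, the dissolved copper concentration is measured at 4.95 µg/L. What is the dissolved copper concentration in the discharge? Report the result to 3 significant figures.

53.4 µg/L

Mass balance: 130.0·2.600 + 6.300·Cₑ = 136.3·4.950
→ Cₑ = (136.3·4.950 − 130.0·2.600) / 6.300 = 53.44 µg/L.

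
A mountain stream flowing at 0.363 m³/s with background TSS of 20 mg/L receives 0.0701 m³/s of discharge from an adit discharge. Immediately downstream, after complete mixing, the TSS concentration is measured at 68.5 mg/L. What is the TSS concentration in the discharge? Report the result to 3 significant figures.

320 mg/L

Mass balance: 0.3630·20.00 + 0.07010·Cₑ = 0.4331·68.50
→ Cₑ = (0.4331·68.50 − 0.3630·20.00) / 0.07010 = 319.6 mg/L.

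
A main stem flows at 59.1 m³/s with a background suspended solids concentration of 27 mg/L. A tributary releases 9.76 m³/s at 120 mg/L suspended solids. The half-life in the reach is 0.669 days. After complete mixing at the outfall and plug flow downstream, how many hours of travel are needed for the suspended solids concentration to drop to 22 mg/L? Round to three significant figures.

14.0 h

Flow-weighted average: C = (59.10·27.00 + 9.760·120.0) / 68.86 = 2767/68.86 = 40.18 mg/L.
Half-life 0.669 d → k = ln 2 / 0.669 = 1.036 d⁻¹.
40.18·exp(−k·t) = 22 → t = ln(40.18/22)/k = 50230 s = 13.95 h.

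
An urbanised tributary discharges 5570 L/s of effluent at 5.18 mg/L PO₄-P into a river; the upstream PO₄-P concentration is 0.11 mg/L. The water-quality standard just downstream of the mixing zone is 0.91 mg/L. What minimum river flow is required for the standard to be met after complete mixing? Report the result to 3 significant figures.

29700 L/s

Set C_mix = 0.91: (Q·0.1100 + 5570·5.180) / (Q + 5570) = 0.91
→ Q = 5570·(5.180 − 0.91)/(0.91 − 0.1100) = 29730 L/s.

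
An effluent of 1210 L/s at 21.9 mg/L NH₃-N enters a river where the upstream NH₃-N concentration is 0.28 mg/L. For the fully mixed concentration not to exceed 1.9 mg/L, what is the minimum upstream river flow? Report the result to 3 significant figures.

14900 L/s

Set C_mix = 1.9: (Q·0.2800 + 1210·21.90) / (Q + 1210) = 1.9
→ Q = 1210·(21.90 − 1.9)/(1.9 − 0.2800) = 14940 L/s.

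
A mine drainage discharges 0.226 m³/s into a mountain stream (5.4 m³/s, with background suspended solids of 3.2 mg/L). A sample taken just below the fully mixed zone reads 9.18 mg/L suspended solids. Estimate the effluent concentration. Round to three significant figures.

Mass balance: 5.400·3.200 + 0.2260·Cₑ = 5.626·9.180
→ Cₑ = (5.626·9.180 − 5.400·3.200) / 0.2260 = 152.1 mg/L.

152 mg/L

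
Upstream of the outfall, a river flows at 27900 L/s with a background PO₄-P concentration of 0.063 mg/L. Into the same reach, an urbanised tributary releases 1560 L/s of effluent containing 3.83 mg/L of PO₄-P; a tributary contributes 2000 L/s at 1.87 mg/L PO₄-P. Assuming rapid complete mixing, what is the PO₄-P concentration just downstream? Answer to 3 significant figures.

Flow-weighted average: C = (27900·0.06300 + 1560·3.830 + 2000·1.870) / 31460 = 11470/31460 = 0.3647 mg/L.

0.365 mg/L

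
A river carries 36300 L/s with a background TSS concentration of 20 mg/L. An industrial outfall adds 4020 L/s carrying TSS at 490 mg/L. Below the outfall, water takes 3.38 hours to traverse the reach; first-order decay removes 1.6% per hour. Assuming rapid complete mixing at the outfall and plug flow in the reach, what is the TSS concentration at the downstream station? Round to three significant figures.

63.3 mg/L

Conservation of mass: C = (36300·20.00 + 4020·490.0) / 40320 = 2696000/40320 = 66.86 mg/L.
1.6%/h lost → k = −ln(1 − 0.016) = 0.01613 h⁻¹.
Decay over the reach: 66.86·exp(−kt) = 66.86·0.9469 = 63.31 mg/L.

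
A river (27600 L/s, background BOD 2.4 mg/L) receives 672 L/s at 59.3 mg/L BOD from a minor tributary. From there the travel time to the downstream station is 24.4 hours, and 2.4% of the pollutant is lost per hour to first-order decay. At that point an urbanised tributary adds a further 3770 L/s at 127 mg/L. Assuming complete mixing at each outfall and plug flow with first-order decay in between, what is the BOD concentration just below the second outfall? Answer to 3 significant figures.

Mass balance: C = (27600·2.400 + 672.0·59.30) / 28270 = 106100/28270 = 3.752 mg/L; combined flow 28270 L/s.
2.4%/h lost → k = −ln(1 − 0.024) = 0.02429 h⁻¹.
After decay, C = 3.752 × e^(−kt) = 3.752 × 0.5528 = 2.074 mg/L.
Second outfall: C = (28270·2.074 + 3770·127.0)/32040 = 16.77 mg/L.

16.8 mg/L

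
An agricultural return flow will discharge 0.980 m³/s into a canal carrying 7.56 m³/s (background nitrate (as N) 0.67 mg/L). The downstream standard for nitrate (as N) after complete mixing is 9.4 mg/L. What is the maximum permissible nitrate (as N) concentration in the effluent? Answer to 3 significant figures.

76.7 mg/L

At the limit, (Qr·Cr + Qe·Cₑ)/(Qr + Qe) = 9.4:
Cₑ = (8.540·9.4 − 7.560·0.6700) / 0.9800 = 76.75 mg/L.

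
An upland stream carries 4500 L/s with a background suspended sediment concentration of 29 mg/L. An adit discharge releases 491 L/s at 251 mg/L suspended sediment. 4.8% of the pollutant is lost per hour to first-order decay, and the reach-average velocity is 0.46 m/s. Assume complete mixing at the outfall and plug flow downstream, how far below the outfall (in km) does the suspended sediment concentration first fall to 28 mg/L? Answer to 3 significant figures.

Flow-weighted average: C = (4500·29.00 + 491.0·251.0) / 4991 = 253700/4991 = 50.84 mg/L.
4.8%/h lost → k = −ln(1 − 0.048) = 0.04919 h⁻¹.
Set 50.84·exp(−k·t) = 28 → t = ln(50.84/28)/k = 43650 s = 12.13 h.
Distance = v·t = 0.46·43650 = 20080 m = 20.08 km.

20.1 km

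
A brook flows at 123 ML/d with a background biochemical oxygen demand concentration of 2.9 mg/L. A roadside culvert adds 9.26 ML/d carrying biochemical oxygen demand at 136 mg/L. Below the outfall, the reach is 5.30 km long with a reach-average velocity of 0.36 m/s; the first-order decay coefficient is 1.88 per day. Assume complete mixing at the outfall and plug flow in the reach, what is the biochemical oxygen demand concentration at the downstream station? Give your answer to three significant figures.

8.87 mg/L

After mixing, C = (123.0·2.900 + 9.260·136.0) / 132.3 = 1616/132.3 = 12.22 mg/L.
Travel time t = 5.30·1000 / 0.36 = 14720 s = 4.090 h.
After decay, C = 12.22 × e^(−kt) = 12.22 × 0.7259 = 8.870 mg/L.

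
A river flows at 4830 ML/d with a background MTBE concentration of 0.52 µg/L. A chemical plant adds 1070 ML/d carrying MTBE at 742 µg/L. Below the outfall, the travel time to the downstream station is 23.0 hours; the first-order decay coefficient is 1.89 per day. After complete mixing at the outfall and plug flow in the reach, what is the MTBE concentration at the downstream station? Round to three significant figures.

22.1 µg/L

Flow-weighted average: C = (4830·0.5200 + 1070·742.0) / 5900 = 796500/5900 = 135.0 µg/L.
After decay, C = 135.0 × e^(−kt) = 135.0 × 0.1634 = 22.06 µg/L.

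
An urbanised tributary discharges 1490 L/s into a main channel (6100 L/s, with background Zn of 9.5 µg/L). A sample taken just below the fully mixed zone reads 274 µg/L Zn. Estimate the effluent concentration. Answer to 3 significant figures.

1360 µg/L

Mass balance: 6100·9.500 + 1490·Cₑ = 7590·274.0
→ Cₑ = (7590·274.0 − 6100·9.500) / 1490 = 1357 µg/L.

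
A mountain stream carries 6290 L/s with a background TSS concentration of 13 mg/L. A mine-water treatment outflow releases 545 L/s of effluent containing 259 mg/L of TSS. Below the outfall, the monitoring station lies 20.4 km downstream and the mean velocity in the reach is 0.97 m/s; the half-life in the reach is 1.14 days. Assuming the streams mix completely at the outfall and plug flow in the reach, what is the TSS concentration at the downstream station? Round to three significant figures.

Flow-weighted average: C = (6290·13.00 + 545.0·259.0) / 6835 = 222900/6835 = 32.62 mg/L.
Travel time t = 20.4·1000 / 0.97 = 21030 s = 5.842 h.
Half-life 1.14 d → k = ln 2 / 1.14 = 0.6080 d⁻¹.
Applying C = C₀e^(−kt): 32.62 × 0.8624 = 28.13 mg/L.

28.1 mg/L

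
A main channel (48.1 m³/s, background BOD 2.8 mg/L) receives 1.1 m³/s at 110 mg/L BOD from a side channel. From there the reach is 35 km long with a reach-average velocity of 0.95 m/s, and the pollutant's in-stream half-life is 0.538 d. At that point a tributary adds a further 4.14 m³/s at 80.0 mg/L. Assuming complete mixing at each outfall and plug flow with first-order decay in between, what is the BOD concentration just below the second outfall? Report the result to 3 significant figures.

Flow-weighted average: C = (48.10·2.800 + 1.100·110.0) / 49.20 = 255.7/49.20 = 5.197 mg/L; combined flow 49.20 m³/s.
Travel time t = 35·1000 / 0.95 = 36840 s = 10.23 h.
Half-life 0.538 d → k = ln 2 / 0.538 = 1.288 d⁻¹.
Decay over the reach: 5.197·exp(−kt) = 5.197·0.5773 = 3.000 mg/L.
Second outfall: C = (49.20·3.000 + 4.140·80.00)/53.34 = 8.976 mg/L.

8.98 mg/L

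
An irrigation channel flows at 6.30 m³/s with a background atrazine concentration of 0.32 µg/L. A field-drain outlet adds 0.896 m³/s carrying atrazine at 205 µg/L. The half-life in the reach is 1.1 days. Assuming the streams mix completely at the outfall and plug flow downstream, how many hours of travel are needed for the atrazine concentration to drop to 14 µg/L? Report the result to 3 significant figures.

23.3 h

Mass balance: C = (6.300·0.3200 + 0.8960·205.0) / 7.196 = 185.7/7.196 = 25.81 µg/L.
Half-life 1.1 d → k = ln 2 / 1.1 = 0.6301 d⁻¹.
25.81·exp(−k·t) = 14 → t = ln(25.81/14)/k = 83850 s = 23.29 h.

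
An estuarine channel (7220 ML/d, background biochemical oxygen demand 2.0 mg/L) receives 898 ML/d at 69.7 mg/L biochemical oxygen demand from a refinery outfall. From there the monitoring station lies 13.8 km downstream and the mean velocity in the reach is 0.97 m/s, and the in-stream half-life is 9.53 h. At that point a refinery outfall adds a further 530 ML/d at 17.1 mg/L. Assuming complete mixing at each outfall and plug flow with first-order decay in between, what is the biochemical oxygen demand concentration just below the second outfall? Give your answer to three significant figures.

Mass balance: C = (7220·2.000 + 898.0·69.70) / 8118 = 77030/8118 = 9.489 mg/L; combined flow 8118 ML/d.
Travel time t = 13.8·1000 / 0.97 = 14230 s = 3.952 h.
Half-life 9.53 h → k = ln 2 / 9.53 = 0.07273 h⁻¹ = 1.746 d⁻¹.
Applying C = C₀e^(−kt): 9.489 × 0.7502 = 7.118 mg/L.
At the second outfall, C = (8118·7.118 + 530.0·17.10) / (8118 + 530.0) = 7.730 mg/L.

7.73 mg/L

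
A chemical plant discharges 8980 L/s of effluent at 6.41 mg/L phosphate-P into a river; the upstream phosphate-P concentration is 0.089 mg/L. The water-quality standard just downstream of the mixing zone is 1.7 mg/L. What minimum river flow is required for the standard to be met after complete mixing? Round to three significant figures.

26300 L/s

Set C_mix = 1.7: (Q·0.08900 + 8980·6.410) / (Q + 8980) = 1.7
→ Q = 8980·(6.410 − 1.7)/(1.7 − 0.08900) = 26250 L/s.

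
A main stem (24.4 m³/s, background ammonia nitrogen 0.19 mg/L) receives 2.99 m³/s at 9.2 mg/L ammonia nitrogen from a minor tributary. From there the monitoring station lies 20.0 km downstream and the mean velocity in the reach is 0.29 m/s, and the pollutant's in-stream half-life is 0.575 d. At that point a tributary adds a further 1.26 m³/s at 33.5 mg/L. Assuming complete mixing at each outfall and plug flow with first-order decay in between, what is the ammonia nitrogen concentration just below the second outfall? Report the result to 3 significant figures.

1.90 mg/L

Flow-weighted average: C = (24.40·0.1900 + 2.990·9.200) / 27.39 = 32.14/27.39 = 1.174 mg/L; combined flow 27.39 m³/s.
Travel time t = 20.0·1000 / 0.29 = 68970 s = 19.16 h.
Half-life 0.575 d → k = ln 2 / 0.575 = 1.205 d⁻¹.
After decay, C = 1.174 × e^(−kt) = 1.174 × 0.3820 = 0.4484 mg/L.
Second outfall: C = (27.39·0.4484 + 1.260·33.50)/28.65 = 1.902 mg/L.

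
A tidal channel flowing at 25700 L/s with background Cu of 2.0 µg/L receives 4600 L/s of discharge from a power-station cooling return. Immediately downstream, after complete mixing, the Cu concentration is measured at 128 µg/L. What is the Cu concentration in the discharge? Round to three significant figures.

832 µg/L

Mass balance: 25700·2.000 + 4600·Cₑ = 30300·128.0
→ Cₑ = (30300·128.0 − 25700·2.000) / 4600 = 832.0 µg/L.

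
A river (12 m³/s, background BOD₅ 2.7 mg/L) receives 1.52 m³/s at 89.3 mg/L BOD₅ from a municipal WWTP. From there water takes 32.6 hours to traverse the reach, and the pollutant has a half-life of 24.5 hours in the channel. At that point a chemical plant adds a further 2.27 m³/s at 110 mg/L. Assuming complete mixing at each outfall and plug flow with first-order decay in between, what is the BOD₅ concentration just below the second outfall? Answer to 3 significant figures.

Conservation of mass: C = (12.00·2.700 + 1.520·89.30) / 13.52 = 168.1/13.52 = 12.44 mg/L; combined flow 13.52 m³/s.
Half-life 24.5 h → k = ln 2 / 24.5 = 0.02829 h⁻¹ = 0.6790 d⁻¹.
Applying C = C₀e^(−kt): 12.44 × 0.3976 = 4.945 mg/L.
Second outfall: C = (13.52·4.945 + 2.270·110.0)/15.79 = 20.05 mg/L.

20.0 mg/L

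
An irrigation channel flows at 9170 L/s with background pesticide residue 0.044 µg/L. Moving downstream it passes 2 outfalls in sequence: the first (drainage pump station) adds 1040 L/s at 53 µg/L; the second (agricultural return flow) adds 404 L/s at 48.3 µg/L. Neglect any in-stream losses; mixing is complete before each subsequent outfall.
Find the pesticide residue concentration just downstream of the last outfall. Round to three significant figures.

Outfall 1: combined Q = 10210 L/s; C = (9170·0.04400 + 1040·53.00)/10210 = 5.438 µg/L.
Outfall 2: combined Q = 10610 L/s; C = (10210·5.438 + 404.0·48.30)/10610 = 7.070 µg/L.

7.07 µg/L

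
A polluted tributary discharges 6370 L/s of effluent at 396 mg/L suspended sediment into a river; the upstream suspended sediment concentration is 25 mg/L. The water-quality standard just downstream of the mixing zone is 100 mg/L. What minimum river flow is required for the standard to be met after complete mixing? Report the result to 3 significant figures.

Set C_mix = 100: (Q·25.00 + 6370·396.0) / (Q + 6370) = 100
→ Q = 6370·(396.0 − 100)/(100 − 25.00) = 25140 L/s.

25100 L/s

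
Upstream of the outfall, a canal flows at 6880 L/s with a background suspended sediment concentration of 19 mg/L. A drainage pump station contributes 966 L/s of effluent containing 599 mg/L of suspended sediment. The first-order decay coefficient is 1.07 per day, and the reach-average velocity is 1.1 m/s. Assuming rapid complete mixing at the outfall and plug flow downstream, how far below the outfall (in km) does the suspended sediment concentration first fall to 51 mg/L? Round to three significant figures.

After mixing, C = (6880·19.00 + 966.0·599.0) / 7846 = 709400/7846 = 90.41 mg/L.
Set 90.41·exp(−k·t) = 51 → t = ln(90.41/51)/k = 46230 s = 12.84 h.
Distance = v·t = 1.1·46230 = 50850 m = 50.85 km.

50.9 km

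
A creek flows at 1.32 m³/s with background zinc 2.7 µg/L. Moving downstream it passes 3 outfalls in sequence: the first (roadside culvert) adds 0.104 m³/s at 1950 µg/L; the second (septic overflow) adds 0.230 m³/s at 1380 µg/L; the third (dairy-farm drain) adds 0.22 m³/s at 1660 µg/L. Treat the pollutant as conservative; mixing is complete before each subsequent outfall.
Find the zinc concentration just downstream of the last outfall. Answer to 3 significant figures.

474 µg/L

After outfall 1: Q = 1.320 + 0.1040 = 1.424 m³/s; C = (1.320·2.700 + 0.1040·1950)/1.424 = 144.9 µg/L.
After outfall 2: Q = 1.424 + 0.2300 = 1.654 m³/s; C = (1.424·144.9 + 0.2300·1380)/1.654 = 316.7 µg/L.
After outfall 3: Q = 1.654 + 0.2200 = 1.874 m³/s; C = (1.654·316.7 + 0.2200·1660)/1.874 = 474.4 µg/L.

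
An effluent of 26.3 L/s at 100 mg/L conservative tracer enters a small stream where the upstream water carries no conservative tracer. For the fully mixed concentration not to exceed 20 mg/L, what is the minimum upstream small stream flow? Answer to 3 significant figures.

Set C_mix = 20: (Q·0 + 26.30·100.0) / (Q + 26.30) = 20
→ Q = 26.30·(100.0 − 20)/(20 − 0) = 105.2 L/s.

105 L/s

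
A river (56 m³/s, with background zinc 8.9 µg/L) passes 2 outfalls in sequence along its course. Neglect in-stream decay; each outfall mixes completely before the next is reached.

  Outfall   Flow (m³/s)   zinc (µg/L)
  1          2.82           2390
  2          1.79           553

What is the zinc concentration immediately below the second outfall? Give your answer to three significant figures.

136 µg/L

Outfall 1: combined Q = 58.82 m³/s; C = (56.00·8.900 + 2.820·2390)/58.82 = 123.1 µg/L.
Outfall 2: combined Q = 60.61 m³/s; C = (58.82·123.1 + 1.790·553.0)/60.61 = 135.8 µg/L.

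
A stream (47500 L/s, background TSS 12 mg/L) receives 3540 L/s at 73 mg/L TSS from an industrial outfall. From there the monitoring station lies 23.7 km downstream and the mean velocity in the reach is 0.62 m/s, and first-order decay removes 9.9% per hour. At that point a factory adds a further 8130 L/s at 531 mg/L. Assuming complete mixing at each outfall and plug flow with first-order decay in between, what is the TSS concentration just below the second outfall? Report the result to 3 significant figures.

Conservation of mass: C = (47500·12.00 + 3540·73.00) / 51040 = 828400/51040 = 16.23 mg/L; combined flow 51040 L/s.
Travel time t = 23.7·1000 / 0.62 = 38230 s = 10.62 h.
9.9%/h lost → k = −ln(1 − 0.099) = 0.1043 h⁻¹.
After decay, C = 16.23 × e^(−kt) = 16.23 × 0.3306 = 5.365 mg/L.
At the second outfall, C = (51040·5.365 + 8130·531.0) / (51040 + 8130) = 77.59 mg/L.

77.6 mg/L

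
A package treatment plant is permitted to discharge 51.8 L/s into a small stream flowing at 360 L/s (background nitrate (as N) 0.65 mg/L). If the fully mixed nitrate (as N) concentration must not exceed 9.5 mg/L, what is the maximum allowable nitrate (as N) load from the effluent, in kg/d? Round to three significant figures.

Mass balance at the limit: 360.0·0.6500 + 51.80·Cₑ = 411.8·9.5 → Cₑ = 71.01 mg/L.
51.80 L/s = 0.05180 m³/s. Load = 0.05180 m³/s × 71.01 g/m³ × 86 400 s/d = 317.8 kg/d.

318 kg/d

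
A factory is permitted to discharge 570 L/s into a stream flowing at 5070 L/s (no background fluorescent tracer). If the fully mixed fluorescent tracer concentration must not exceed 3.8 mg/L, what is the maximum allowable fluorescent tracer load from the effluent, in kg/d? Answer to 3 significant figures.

Mass balance at the limit: 5070·0 + 570.0·Cₑ = 5640·3.8 → Cₑ = 37.60 mg/L.
570.0 L/s = 0.5700 m³/s. Load = 0.5700 m³/s × 37.60 g/m³ × 86 400 s/d = 1852 kg/d.

1850 kg/d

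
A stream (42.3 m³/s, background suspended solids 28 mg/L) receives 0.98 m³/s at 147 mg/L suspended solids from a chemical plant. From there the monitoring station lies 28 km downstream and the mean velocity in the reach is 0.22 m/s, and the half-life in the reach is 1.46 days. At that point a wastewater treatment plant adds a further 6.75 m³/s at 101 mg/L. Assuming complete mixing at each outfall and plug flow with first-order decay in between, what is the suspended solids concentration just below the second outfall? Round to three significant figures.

Mixed concentration C = ΣQC/ΣQ = (42.30·28.00 + 0.9800·147.0) / 43.28 = 1328/43.28 = 30.69 mg/L; combined flow 43.28 m³/s.
Travel time t = 28·1000 / 0.22 = 127300 s = 35.35 h.
Half-life 1.46 d → k = ln 2 / 1.46 = 0.4748 d⁻¹.
Decay over the reach: 30.69·exp(−kt) = 30.69·0.4969 = 15.25 mg/L.
Second outfall: C = (43.28·15.25 + 6.750·101.0)/50.03 = 26.82 mg/L.

26.8 mg/L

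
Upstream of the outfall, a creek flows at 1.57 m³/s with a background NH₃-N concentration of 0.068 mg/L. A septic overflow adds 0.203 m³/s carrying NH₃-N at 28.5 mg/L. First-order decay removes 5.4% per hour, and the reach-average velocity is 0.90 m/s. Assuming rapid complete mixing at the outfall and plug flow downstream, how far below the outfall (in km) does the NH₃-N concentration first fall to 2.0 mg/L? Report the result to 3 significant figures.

29.6 km

Flow-weighted average: C = (1.570·0.06800 + 0.2030·28.50) / 1.773 = 5.892/1.773 = 3.323 mg/L.
5.4%/h lost → k = −ln(1 − 0.054) = 0.05551 h⁻¹.
Set 3.323·exp(−k·t) = 2.0 → t = ln(3.323/2.0)/k = 32930 s = 9.148 h.
Distance = v·t = 0.90·32930 = 29640 m = 29.64 km.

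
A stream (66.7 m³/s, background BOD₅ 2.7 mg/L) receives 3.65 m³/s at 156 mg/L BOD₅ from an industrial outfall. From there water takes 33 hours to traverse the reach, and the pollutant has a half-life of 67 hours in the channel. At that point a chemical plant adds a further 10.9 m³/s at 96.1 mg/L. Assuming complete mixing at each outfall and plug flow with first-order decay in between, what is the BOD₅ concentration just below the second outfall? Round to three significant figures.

19.4 mg/L

Flow-weighted average: C = (66.70·2.700 + 3.650·156.0) / 70.35 = 749.5/70.35 = 10.65 mg/L; combined flow 70.35 m³/s.
Half-life 67 h → k = ln 2 / 67 = 0.01035 h⁻¹ = 0.2483 d⁻¹.
After decay, C = 10.65 × e^(−kt) = 10.65 × 0.7108 = 7.572 mg/L.
At the second outfall, C = (70.35·7.572 + 10.90·96.10) / (70.35 + 10.90) = 19.45 mg/L.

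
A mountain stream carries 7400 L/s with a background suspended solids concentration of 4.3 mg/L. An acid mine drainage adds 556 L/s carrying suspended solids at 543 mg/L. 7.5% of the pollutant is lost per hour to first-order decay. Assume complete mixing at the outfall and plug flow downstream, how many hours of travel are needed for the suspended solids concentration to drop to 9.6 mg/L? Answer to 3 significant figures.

18.9 h

After mixing, C = (7400·4.300 + 556.0·543.0) / 7956 = 333700/7956 = 41.95 mg/L.
7.5%/h lost → k = −ln(1 − 0.075) = 0.07796 h⁻¹.
41.95·exp(−k·t) = 9.6 → t = ln(41.95/9.6)/k = 68090 s = 18.91 h.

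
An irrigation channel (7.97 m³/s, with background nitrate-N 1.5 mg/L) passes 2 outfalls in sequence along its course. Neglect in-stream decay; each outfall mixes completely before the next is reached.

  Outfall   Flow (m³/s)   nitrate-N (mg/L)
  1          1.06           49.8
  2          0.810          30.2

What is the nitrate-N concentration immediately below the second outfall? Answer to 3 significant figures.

9.07 mg/L

Below outfall 1: Q → 9.030 m³/s, C = (7.970·1.500 + 1.060·49.80)/9.030 = 7.170 mg/L.
Below outfall 2: Q → 9.840 m³/s, C = (9.030·7.170 + 0.8100·30.20)/9.840 = 9.066 mg/L.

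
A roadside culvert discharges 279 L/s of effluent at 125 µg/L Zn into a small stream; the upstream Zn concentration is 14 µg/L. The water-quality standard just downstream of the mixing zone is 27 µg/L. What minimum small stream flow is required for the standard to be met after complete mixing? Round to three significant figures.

Set C_mix = 27: (Q·14.00 + 279.0·125.0) / (Q + 279.0) = 27
→ Q = 279.0·(125.0 − 27)/(27 − 14.00) = 2103 L/s.

2100 L/s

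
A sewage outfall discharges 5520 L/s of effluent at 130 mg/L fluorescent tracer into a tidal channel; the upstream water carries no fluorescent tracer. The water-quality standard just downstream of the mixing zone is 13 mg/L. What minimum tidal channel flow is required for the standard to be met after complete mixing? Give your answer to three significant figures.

Set C_mix = 13: (Q·0 + 5520·130.0) / (Q + 5520) = 13
→ Q = 5520·(130.0 − 13)/(13 − 0) = 49680 L/s.

49700 L/s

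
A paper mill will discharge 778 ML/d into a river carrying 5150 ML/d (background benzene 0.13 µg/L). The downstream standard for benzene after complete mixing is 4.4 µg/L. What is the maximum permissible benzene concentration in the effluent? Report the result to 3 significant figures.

32.7 µg/L

At the limit, (Qr·Cr + Qe·Cₑ)/(Qr + Qe) = 4.4:
Cₑ = (5928·4.4 − 5150·0.1300) / 778.0 = 32.67 µg/L.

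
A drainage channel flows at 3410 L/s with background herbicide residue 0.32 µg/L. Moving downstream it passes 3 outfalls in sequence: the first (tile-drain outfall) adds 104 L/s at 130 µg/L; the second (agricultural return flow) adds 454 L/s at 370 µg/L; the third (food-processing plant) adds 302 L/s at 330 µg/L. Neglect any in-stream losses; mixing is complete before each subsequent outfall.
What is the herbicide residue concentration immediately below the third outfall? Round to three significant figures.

66.1 µg/L

Below outfall 1: Q → 3514 L/s, C = (3410·0.3200 + 104.0·130.0)/3514 = 4.158 µg/L.
Below outfall 2: Q → 3968 L/s, C = (3514·4.158 + 454.0·370.0)/3968 = 46.02 µg/L.
Below outfall 3: Q → 4270 L/s, C = (3968·46.02 + 302.0·330.0)/4270 = 66.10 µg/L.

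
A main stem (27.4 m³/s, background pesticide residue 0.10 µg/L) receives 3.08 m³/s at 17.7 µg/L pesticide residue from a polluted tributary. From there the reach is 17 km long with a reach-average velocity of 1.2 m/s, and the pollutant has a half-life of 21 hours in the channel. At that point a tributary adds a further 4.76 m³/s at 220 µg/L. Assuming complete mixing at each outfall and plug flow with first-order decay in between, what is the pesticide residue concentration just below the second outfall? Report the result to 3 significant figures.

31.1 µg/L

Conservation of mass: C = (27.40·0.1000 + 3.080·17.70) / 30.48 = 57.26/30.48 = 1.878 µg/L; combined flow 30.48 m³/s.
Travel time t = 17·1000 / 1.2 = 14170 s = 3.935 h.
Half-life 21 h → k = ln 2 / 21 = 0.03301 h⁻¹ = 0.7922 d⁻¹.
After decay, C = 1.878 × e^(−kt) = 1.878 × 0.8782 = 1.650 µg/L.
At the second outfall, C = (30.48·1.650 + 4.760·220.0) / (30.48 + 4.760) = 31.14 µg/L.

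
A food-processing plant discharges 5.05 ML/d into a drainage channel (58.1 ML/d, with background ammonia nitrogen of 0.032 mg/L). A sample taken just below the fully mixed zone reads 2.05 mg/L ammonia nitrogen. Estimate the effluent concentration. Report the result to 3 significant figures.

Mass balance: 58.10·0.03200 + 5.050·Cₑ = 63.15·2.050
→ Cₑ = (63.15·2.050 − 58.10·0.03200) / 5.050 = 25.27 mg/L.

25.3 mg/L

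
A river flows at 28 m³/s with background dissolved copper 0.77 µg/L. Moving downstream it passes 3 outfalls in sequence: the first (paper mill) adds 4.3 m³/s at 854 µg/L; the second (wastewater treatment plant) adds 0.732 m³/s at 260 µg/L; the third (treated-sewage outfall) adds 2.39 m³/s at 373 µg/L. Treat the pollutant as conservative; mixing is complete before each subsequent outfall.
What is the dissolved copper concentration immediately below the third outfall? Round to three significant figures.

135 µg/L

Below outfall 1: Q → 32.30 m³/s, C = (28.00·0.7700 + 4.300·854.0)/32.30 = 114.4 µg/L.
Below outfall 2: Q → 33.03 m³/s, C = (32.30·114.4 + 0.7320·260.0)/33.03 = 117.6 µg/L.
Below outfall 3: Q → 35.42 m³/s, C = (33.03·117.6 + 2.390·373.0)/35.42 = 134.8 µg/L.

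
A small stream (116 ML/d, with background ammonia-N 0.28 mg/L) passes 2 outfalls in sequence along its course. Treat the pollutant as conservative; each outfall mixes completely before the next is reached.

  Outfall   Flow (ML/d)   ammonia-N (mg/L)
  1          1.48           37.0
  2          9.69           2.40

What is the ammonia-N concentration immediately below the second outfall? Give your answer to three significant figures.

0.869 mg/L

Below outfall 1: Q → 117.5 ML/d, C = (116.0·0.2800 + 1.480·37.00)/117.5 = 0.7426 mg/L.
Below outfall 2: Q → 127.2 ML/d, C = (117.5·0.7426 + 9.690·2.400)/127.2 = 0.8689 mg/L.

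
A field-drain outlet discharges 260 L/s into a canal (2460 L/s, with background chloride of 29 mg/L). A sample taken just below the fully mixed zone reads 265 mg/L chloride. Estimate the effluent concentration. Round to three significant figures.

Mass balance: 2460·29.00 + 260.0·Cₑ = 2720·265.0
→ Cₑ = (2720·265.0 − 2460·29.00) / 260.0 = 2498 mg/L.

2500 mg/L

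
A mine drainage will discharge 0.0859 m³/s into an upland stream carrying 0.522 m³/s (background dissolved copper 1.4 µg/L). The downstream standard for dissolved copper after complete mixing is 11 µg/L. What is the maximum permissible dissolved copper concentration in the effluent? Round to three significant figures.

69.3 µg/L

At the limit, (Qr·Cr + Qe·Cₑ)/(Qr + Qe) = 11:
Cₑ = (0.6079·11 − 0.5220·1.400) / 0.08590 = 69.34 µg/L.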